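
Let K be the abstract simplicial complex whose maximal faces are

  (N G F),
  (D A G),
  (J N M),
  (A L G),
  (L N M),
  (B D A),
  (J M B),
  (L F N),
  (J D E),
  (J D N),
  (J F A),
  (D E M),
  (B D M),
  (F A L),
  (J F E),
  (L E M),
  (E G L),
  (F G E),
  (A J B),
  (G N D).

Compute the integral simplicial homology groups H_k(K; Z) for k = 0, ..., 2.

H_0 ≅ Z,  H_1 ≅ Z ⊕ Z/2Z,  H_2 = 0.

K has 10 vertices, 30 edges, 20 triangles.
rank ∂_0 = 0, rank ∂_1 = 9 ⇒ b_0 = 10 − 0 − 9 = 1; all invariant factors of ∂_1 are 1 so no torsion. So H_0 = Z.
rank ∂_1 = 9, rank ∂_2 = 20 ⇒ b_1 = 30 − 9 − 20 = 1; ∂_2 has invariant factor(s) [2] giving torsion. So H_1 = Z ⊕ Z/2Z.
rank ∂_2 = 20, rank ∂_3 = 0 ⇒ b_2 = 20 − 20 − 0 = 0. So H_2 = 0.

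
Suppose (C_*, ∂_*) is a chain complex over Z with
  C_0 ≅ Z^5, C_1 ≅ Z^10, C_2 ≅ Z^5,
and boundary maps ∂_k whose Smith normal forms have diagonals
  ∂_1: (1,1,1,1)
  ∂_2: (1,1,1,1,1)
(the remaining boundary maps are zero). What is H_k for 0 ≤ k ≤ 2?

H_0: b_0 = 5 − 0 − 4 = 1; torsion from ∂_1 factors > 1: none. So H_0 = Z.
H_1: b_1 = 10 − 4 − 5 = 1; torsion from ∂_2 factors > 1: none. So H_1 = Z.
H_2: b_2 = 5 − 5 − 0 = 0; torsion from ∂_3 factors > 1: none. So H_2 = 0.

H_0 = Z,  H_1 = Z,  H_2 = 0.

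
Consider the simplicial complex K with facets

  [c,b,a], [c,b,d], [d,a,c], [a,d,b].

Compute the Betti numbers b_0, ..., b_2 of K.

b_0 = 1, b_1 = 0, b_2 = 1.

Take the total order a < b < c < d on the vertex set. Then K (dimension 2) consists of the simplices:

  0-simplices (4): a, b, c, d
  1-simplices (6): ab, ac, ad, bc, bd, cd
  2-simplices (4): abc, abd, acd, bcd

Hence C_0 ≅ Z^4, C_1 ≅ Z^6, C_2 ≅ Z^4.

The boundary map ∂_1: C_1 → C_0 sends each edge [p,q] (with p < q) to q − p.
As a 4×6 matrix over Z this has rank 3, with invariant factors (1,1,1).

∂_2: C_2 → C_1 sends each 2-simplex [p,q,r] to [q,r] − [p,r] + [p,q]. For instance
  ∂acd = cd − ad + ac,
  ∂abc = bc − ac + ab.
This gives a 6×4 integer matrix of rank 3; reducing to Smith normal form yields diagonal entries (1,1,1).

Reading off H_k = ker ∂_k / im ∂_{k+1}:

  H_0: rank C_0 − rank ∂_1 = 4 − 3 = 1, and the invariant factors of ∂_1 are all 1, so H_0 = Z.
  H_1: rank ker ∂_1 − rank ∂_2 = (6 − 3) − 3 = 0, and the invariant factors of ∂_2 are all 1, so H_1 = 0.
  H_2: rank ker ∂_2 − rank ∂_3 = (4 − 3) − 0 = 1, and there is no ∂_3, so H_2 = Z.

Hence the Betti numbers are b_0 = 1, b_1 = 0, b_2 = 1.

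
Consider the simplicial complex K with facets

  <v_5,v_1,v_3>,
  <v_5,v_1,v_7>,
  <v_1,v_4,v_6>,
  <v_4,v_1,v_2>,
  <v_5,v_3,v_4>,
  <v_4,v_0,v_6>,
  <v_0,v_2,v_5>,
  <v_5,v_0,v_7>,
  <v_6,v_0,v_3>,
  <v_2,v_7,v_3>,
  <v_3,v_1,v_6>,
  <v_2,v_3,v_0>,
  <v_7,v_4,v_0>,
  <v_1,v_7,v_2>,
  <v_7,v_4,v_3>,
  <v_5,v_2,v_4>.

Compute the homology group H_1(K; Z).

H_1 = Z^2.

Fix the vertex order v_0 < v_1 < v_2 < v_3 < v_4 < v_5 < v_6 < v_7 and write every simplex with vertices in increasing order. Then dim K = 2 and the simplices of K are:

  0-simplices (8): [v_0], [v_1], [v_2], [v_3], [v_4], [v_5], [v_6], [v_7]
  1-simplices (24): (24 of them)
  2-simplices (16): (16 of them)

Hence C_0 ≅ Z^8, C_1 ≅ Z^24, C_2 ≅ Z^16.

∂_1: C_1 → C_0 is given by ∂[p,q] = [q] − [p]. For instance
  ∂[v_1,v_6] = [v_6] − [v_1].
The resulting 8×24 matrix has rank 7, and its Smith normal form has invariant factors (1,1,1,1,1,1,1).

Boundary ∂_2: C_2 → C_1 sends each 2-simplex [p,q,r] to [q,r] − [p,r] + [p,q]. For instance
  ∂[v_0,v_5,v_7] = [v_5,v_7] − [v_0,v_7] + [v_0,v_5],
  ∂[v_2,v_3,v_7] = [v_3,v_7] − [v_2,v_7] + [v_2,v_3].
This gives a 24×16 integer matrix of rank 15; reducing to Smith normal form yields diagonal entries (1,1,1,1,1,1,1,1,1,1,1,1,1,1,1).

Computing H_k = (kernel of ∂_k) / (image of ∂_{k+1}):

  H_1: rank ker ∂_1 − rank ∂_2 = (24 − 7) − 15 = 2, and the invariant factors of ∂_2 are all 1, so H_1 ≅ Z^2.

(K is a triangulation of the torus T^2.)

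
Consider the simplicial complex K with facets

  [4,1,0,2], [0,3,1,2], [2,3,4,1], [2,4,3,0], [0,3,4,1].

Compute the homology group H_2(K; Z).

We work with the vertex ordering 0 < 1 < 2 < 3 < 4. The simplices of K, each written with vertices in increasing order, are:

  0-simplices (5): [0], [1], [2], [3], [4]
  1-simplices (10): [0,1], [0,2], [0,3], [0,4], [1,2], [1,3], [1,4], [2,3], [2,4], [3,4]
  2-simplices (10): [0,1,2], [0,1,3], [0,1,4], [0,2,3], [0,2,4], [0,3,4], [1,2,3], [1,2,4], [1,3,4], [2,3,4]
  3-simplices (5): [0,1,2,3], [0,1,2,4], [0,1,3,4], [0,2,3,4], [1,2,3,4]

so the chain groups are C_0 ≅ Z^5, C_1 ≅ Z^10, C_2 ≅ Z^10, C_3 ≅ Z^5.

Boundary ∂_1: C_1 → C_0 is given by ∂[p,q] = [q] − [p]. For instance
  ∂[1,3] = [3] − [1].
As a 5×10 matrix over Z this has rank 4, with invariant factors (1,1,1,1).

Boundary ∂_2: C_2 → C_1 sends each 2-simplex [p,q,r] to [q,r] − [p,r] + [p,q]. For instance
  ∂[0,1,4] = [1,4] − [0,4] + [0,1],
  ∂[0,3,4] = [3,4] − [0,4] + [0,3].
The resulting 10×10 matrix has rank 6, and its Smith normal form has invariant factors (1,1,1,1,1,1).

The boundary map ∂_3: C_3 → C_2 sends each 3-simplex σ to the alternating sum Σ_i (−1)^i (σ with its i-th vertex removed). For instance
  ∂[1,2,3,4] = [2,3,4] − [1,3,4] + [1,2,4] − [1,2,3],
  ∂[0,1,2,4] = [1,2,4] − [0,2,4] + [0,1,4] − [0,1,2].
As a 10×5 matrix over Z this has rank 4, with invariant factors (1,1,1,1).

From H_k ≅ ker(∂_k) / im(∂_{k+1}) we obtain:

  H_2: rank ker ∂_2 − rank ∂_3 = (10 − 6) − 4 = 0, and the invariant factors of ∂_3 are all 1, so H_2 = 0.

H_2 ≅ 0.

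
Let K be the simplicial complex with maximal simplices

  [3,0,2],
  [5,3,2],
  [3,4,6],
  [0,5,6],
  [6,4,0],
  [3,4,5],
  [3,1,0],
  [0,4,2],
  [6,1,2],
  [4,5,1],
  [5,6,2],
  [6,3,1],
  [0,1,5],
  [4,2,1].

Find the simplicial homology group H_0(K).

H_0 = Z.

Take the total order 0 < 1 < 2 < 3 < 4 < 5 < 6 on the vertex set. Then K (dimension 2) consists of the simplices:

  0-simplices (7): [0], [1], [2], [3], [4], [5], [6]
  1-simplices (21): [0,1], [0,2], [0,3], [0,4], [0,5], [0,6], [1,2], [1,3], [1,4], [1,5], [1,6], [2,3], [2,4], [2,5], [2,6], [3,4], [3,5], [3,6], [4,5], [4,6], [5,6]
  2-simplices (14): [0,1,3], [0,1,5], [0,2,3], [0,2,4], [0,4,6], [0,5,6], [1,2,4], [1,2,6], [1,3,6], [1,4,5], [2,3,5], [2,5,6], [3,4,5], [3,4,6]

Hence C_0 ≅ Z^7, C_1 ≅ Z^21, C_2 ≅ Z^14.

∂_1: C_1 → C_0 maps an edge to its endpoints' difference, ∂[p,q] = q − p.
As a 7×21 matrix over Z this has rank 6, with invariant factors (1,1,1,1,1,1).

∂_2: C_2 → C_1 sends each 2-simplex [p,q,r] to [q,r] − [p,r] + [p,q]. For instance
  ∂[1,2,6] = [2,6] − [1,6] + [1,2],
  ∂[2,5,6] = [5,6] − [2,6] + [2,5].
This gives a 21×14 integer matrix of rank 13; reducing to Smith normal form yields diagonal entries (1,1,1,1,1,1,1,1,1,1,1,1,1).

From H_k ≅ ker(∂_k) / im(∂_{k+1}) we obtain:

  H_0: rank C_0 − rank ∂_1 = 7 − 6 = 1, and the invariant factors of ∂_1 are all 1, so H_0 = Z.

(K is a triangulation of the torus T^2.)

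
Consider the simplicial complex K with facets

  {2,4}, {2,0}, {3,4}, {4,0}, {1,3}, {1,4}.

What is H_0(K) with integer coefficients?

H_0 = Z.

Order the vertices as 0 < 1 < 2 < 3 < 4. Listing each simplex with vertices in this order, K has dimension 1 with simplices:

  0-simplices (5): [0], [1], [2], [3], [4]
  1-simplices (6): [0,2], [0,4], [1,3], [1,4], [2,4], [3,4]

so the chain groups are C_0 ≅ Z^5, C_1 ≅ Z^6.

The boundary map ∂_1: C_1 → C_0 is given by ∂[p,q] = [q] − [p]. For instance
  ∂[0,2] = [2] − [0].
The 5×6 boundary matrix has rank 4 and Smith normal form diag(1,1,1,1).

Now H_k = ker ∂_k / im ∂_{k+1}, so:

  H_0: rank C_0 − rank ∂_1 = 5 − 4 = 1, and the invariant factors of ∂_1 are all 1, so H_0 ≅ Z.

(K is a triangulation of a wedge of 2 circles.)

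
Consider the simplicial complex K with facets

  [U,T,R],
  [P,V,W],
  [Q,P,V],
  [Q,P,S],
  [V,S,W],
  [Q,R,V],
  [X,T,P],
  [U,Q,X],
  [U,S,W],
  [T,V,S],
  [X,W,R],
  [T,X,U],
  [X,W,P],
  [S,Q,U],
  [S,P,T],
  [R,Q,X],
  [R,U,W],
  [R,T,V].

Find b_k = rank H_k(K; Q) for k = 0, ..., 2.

K has 9 vertices, 27 edges, 18 triangles.
rank ∂_0 = 0, rank ∂_1 = 8 ⇒ b_0 = 9 − 0 − 8 = 1; all invariant factors of ∂_1 are 1 so no torsion. So H_0 ≅ Z.
rank ∂_1 = 8, rank ∂_2 = 18 ⇒ b_1 = 27 − 8 − 18 = 1; ∂_2 has invariant factor(s) [2] giving torsion. So H_1 ≅ Z ⊕ Z/2.
rank ∂_2 = 18, rank ∂_3 = 0 ⇒ b_2 = 18 − 18 − 0 = 0. So H_2 ≅ 0.

b_0 = 1, b_1 = 1, b_2 = 0.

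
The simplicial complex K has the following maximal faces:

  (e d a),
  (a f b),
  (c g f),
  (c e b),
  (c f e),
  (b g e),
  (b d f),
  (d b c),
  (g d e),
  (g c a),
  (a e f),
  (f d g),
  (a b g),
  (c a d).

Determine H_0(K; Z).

H_0 = Z.

We work with the vertex ordering a < b < c < d < e < f < g. The simplices of K, each written with vertices in increasing order, are:

  0-simplices (7): a, b, c, d, e, f, g
  1-simplices (21): ab, ac, ad, ae, af, ag, bc, bd, be, bf, bg, cd, ce, cf, cg, de, df, dg, ef, eg, fg
  2-simplices (14): abf, abg, acd, acg, ade, aef, bcd, bce, bdf, beg, cef, cfg, deg, dfg

giving chain groups C_0 ≅ Z^7, C_1 ≅ Z^21, C_2 ≅ Z^14.

Boundary ∂_1: C_1 → C_0 sends each edge [p,q] (with p < q) to q − p.
The resulting 7×21 matrix has rank 6, and its Smith normal form has invariant factors (1,1,1,1,1,1).

Boundary ∂_2: C_2 → C_1 maps a triangle to the signed sum of its edges. For instance
  ∂ade = de − ae + ad,
  ∂beg = eg − bg + be.
This gives a 21×14 integer matrix of rank 13; reducing to Smith normal form yields diagonal entries (1,1,1,1,1,1,1,1,1,1,1,1,1).

From H_k ≅ ker(∂_k) / im(∂_{k+1}) we obtain:

  H_0: rank C_0 − rank ∂_1 = 7 − 6 = 1, and the invariant factors of ∂_1 are all 1, so H_0 = Z.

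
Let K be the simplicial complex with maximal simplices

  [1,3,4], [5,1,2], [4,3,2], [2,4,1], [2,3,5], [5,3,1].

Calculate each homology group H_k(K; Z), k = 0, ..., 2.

H_0 = Z,  H_1 = 0,  H_2 = Z.

We work with the vertex ordering 1 < 2 < 3 < 4 < 5. The simplices of K, each written with vertices in increasing order, are:

  0-simplices (5): [1], [2], [3], [4], [5]
  1-simplices (9): [1,2], [1,3], [1,4], [1,5], [2,3], [2,4], [2,5], [3,4], [3,5]
  2-simplices (6): [1,2,4], [1,2,5], [1,3,4], [1,3,5], [2,3,4], [2,3,5]

so the chain groups are C_0 ≅ Z^5, C_1 ≅ Z^9, C_2 ≅ Z^6.

∂_1: C_1 → C_0 is given by ∂[p,q] = [q] − [p]. For instance
  ∂[1,5] = [5] − [1].
The resulting 5×9 matrix has rank 4, and its Smith normal form has invariant factors (1,1,1,1).

The boundary map ∂_2: C_2 → C_1 sends each 2-simplex [p,q,r] to [q,r] − [p,r] + [p,q]. For instance
  ∂[1,3,5] = [3,5] − [1,5] + [1,3],
  ∂[1,2,5] = [2,5] − [1,5] + [1,2].
This gives a 9×6 integer matrix of rank 5; reducing to Smith normal form yields diagonal entries (1,1,1,1,1).

Computing H_k = (kernel of ∂_k) / (image of ∂_{k+1}):

  H_0: rank C_0 − rank ∂_1 = 5 − 4 = 1, and the invariant factors of ∂_1 are all 1, so H_0 ≅ Z.
  H_1: rank ker ∂_1 − rank ∂_2 = (9 − 4) − 5 = 0, and the invariant factors of ∂_2 are all 1, so H_1 ≅ 0.
  H_2: rank ker ∂_2 − rank ∂_3 = (6 − 5) − 0 = 1, and there is no ∂_3, so H_2 ≅ Z.

As a check, the Euler characteristic is 5 − 9 + 6 = 2, which agrees with 1 − 0 + 1 = 2.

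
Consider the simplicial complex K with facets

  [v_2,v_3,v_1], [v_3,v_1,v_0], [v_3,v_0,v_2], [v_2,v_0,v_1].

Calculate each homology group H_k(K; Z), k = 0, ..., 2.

H_0 = Z,  H_1 = 0,  H_2 = Z.

Take the total order v_0 < v_1 < v_2 < v_3 on the vertex set. Then K (dimension 2) consists of the simplices:

  0-simplices (4): [v_0], [v_1], [v_2], [v_3]
  1-simplices (6): [v_0,v_1], [v_0,v_2], [v_0,v_3], [v_1,v_2], [v_1,v_3], [v_2,v_3]
  2-simplices (4): [v_0,v_1,v_2], [v_0,v_1,v_3], [v_0,v_2,v_3], [v_1,v_2,v_3]

Hence C_0 ≅ Z^4, C_1 ≅ Z^6, C_2 ≅ Z^4.

∂_1: C_1 → C_0 maps an edge to its endpoints' difference, ∂[p,q] = q − p.
The 4×6 boundary matrix has rank 3 and Smith normal form diag(1,1,1).

The boundary map ∂_2: C_2 → C_1 acts by ∂[p,q,r] = [q,r] − [p,r] + [p,q]. For instance
  ∂[v_0,v_2,v_3] = [v_2,v_3] − [v_0,v_3] + [v_0,v_2],
  ∂[v_0,v_1,v_3] = [v_1,v_3] − [v_0,v_3] + [v_0,v_1].
This gives a 6×4 integer matrix of rank 3; reducing to Smith normal form yields diagonal entries (1,1,1).

From H_k ≅ ker(∂_k) / im(∂_{k+1}) we obtain:

  H_0: rank C_0 − rank ∂_1 = 4 − 3 = 1, and the invariant factors of ∂_1 are all 1, so H_0 ≅ Z.
  H_1: rank ker ∂_1 − rank ∂_2 = (6 − 3) − 3 = 0, and the invariant factors of ∂_2 are all 1, so H_1 ≅ 0.
  H_2: rank ker ∂_2 − rank ∂_3 = (4 − 3) − 0 = 1, and there is no ∂_3, so H_2 ≅ Z.

(K is a triangulation of the 2-sphere S^2.)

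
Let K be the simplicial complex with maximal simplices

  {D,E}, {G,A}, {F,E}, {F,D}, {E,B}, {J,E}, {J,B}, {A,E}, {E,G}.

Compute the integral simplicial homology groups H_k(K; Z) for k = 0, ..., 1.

H_0 ≅ Z,  H_1 ≅ Z^3.

Order the vertices as A < B < D < E < F < G < J. Listing each simplex with vertices in this order, K has dimension 1 with simplices:

  0-simplices (7): A, B, D, E, F, G, J
  1-simplices (9): AE, AG, BE, BJ, DE, DF, EF, EG, EJ

so the chain groups are C_0 ≅ Z^7, C_1 ≅ Z^9.

∂_1: C_1 → C_0 is given by ∂[p,q] = [q] − [p].
As a 7×9 matrix over Z this has rank 6, with invariant factors (1,1,1,1,1,1).

Now H_k = ker ∂_k / im ∂_{k+1}, so:

  H_0: rank C_0 − rank ∂_1 = 7 − 6 = 1, and the invariant factors of ∂_1 are all 1, so H_0 = Z.
  H_1: rank ker ∂_1 − rank ∂_2 = (9 − 6) − 0 = 3, and there is no ∂_2, so H_1 = Z^3.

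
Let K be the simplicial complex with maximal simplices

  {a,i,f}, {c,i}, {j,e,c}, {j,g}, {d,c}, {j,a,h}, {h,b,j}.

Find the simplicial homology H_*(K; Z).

H_0 = Z,  H_1 = Z,  H_2 = 0.

Fix the vertex order a < b < c < d < e < f < g < h < i < j and write every simplex with vertices in increasing order. Then dim K = 2 and the simplices of K are:

  0-simplices (10): a, b, c, d, e, f, g, h, i, j
  1-simplices (14): af, ah, ai, aj, bh, bj, cd, ce, ci, cj, ej, fi, gj, hj
  2-simplices (4): afi, ahj, bhj, cej

giving chain groups C_0 ≅ Z^10, C_1 ≅ Z^14, C_2 ≅ Z^4.

∂_1: C_1 → C_0 maps an edge to its endpoints' difference, ∂[p,q] = q − p. For instance
  ∂cd = d − c.
As a 10×14 matrix over Z this has rank 9, with invariant factors (1,1,1,1,1,1,1,1,1).

Boundary ∂_2: C_2 → C_1 maps a triangle to the signed sum of its edges. For instance
  ∂cej = ej − cj + ce,
  ∂bhj = hj − bj + bh.
As a 14×4 matrix over Z this has rank 4, with invariant factors (1,1,1,1).

Now H_k = ker ∂_k / im ∂_{k+1}, so:

  H_0: rank C_0 − rank ∂_1 = 10 − 9 = 1, and the invariant factors of ∂_1 are all 1, so H_0 ≅ Z.
  H_1: rank ker ∂_1 − rank ∂_2 = (14 − 9) − 4 = 1, and the invariant factors of ∂_2 are all 1, so H_1 ≅ Z.
  H_2: rank ker ∂_2 − rank ∂_3 = (4 − 4) − 0 = 0, and there is no ∂_3, so H_2 ≅ 0.

As a check, the Euler characteristic is 10 − 14 + 4 = 0, which agrees with 1 − 1 + 0 = 0.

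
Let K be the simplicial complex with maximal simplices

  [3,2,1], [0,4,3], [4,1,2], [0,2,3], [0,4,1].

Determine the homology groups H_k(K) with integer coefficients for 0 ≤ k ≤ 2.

Fix the vertex order 0 < 1 < 2 < 3 < 4 and write every simplex with vertices in increasing order. Then dim K = 2 and the simplices of K are:

  0-simplices (5): [0], [1], [2], [3], [4]
  1-simplices (10): [0,1], [0,2], [0,3], [0,4], [1,2], [1,3], [1,4], [2,3], [2,4], [3,4]
  2-simplices (5): [0,1,4], [0,2,3], [0,3,4], [1,2,3], [1,2,4]

giving chain groups C_0 ≅ Z^5, C_1 ≅ Z^10, C_2 ≅ Z^5.

The boundary map ∂_1: C_1 → C_0 is given by ∂[p,q] = [q] − [p]. For instance
  ∂[1,2] = [2] − [1].
The resulting 5×10 matrix has rank 4, and its Smith normal form has invariant factors (1,1,1,1).

∂_2: C_2 → C_1 sends each 2-simplex [p,q,r] to [q,r] − [p,r] + [p,q]. For instance
  ∂[0,3,4] = [3,4] − [0,4] + [0,3],
  ∂[1,2,4] = [2,4] − [1,4] + [1,2].
This gives a 10×5 integer matrix of rank 5; reducing to Smith normal form yields diagonal entries (1,1,1,1,1).

Now H_k = ker ∂_k / im ∂_{k+1}, so:

  H_0: rank C_0 − rank ∂_1 = 5 − 4 = 1, and the invariant factors of ∂_1 are all 1, so H_0 ≅ Z.
  H_1: rank ker ∂_1 − rank ∂_2 = (10 − 4) − 5 = 1, and the invariant factors of ∂_2 are all 1, so H_1 ≅ Z.
  H_2: rank ker ∂_2 − rank ∂_3 = (5 − 5) − 0 = 0, and there is no ∂_3, so H_2 ≅ 0.

As a check, the Euler characteristic is 5 − 10 + 5 = 0, which agrees with 1 − 1 + 0 = 0.

H_0 ≅ Z,  H_1 ≅ Z,  H_2 = 0.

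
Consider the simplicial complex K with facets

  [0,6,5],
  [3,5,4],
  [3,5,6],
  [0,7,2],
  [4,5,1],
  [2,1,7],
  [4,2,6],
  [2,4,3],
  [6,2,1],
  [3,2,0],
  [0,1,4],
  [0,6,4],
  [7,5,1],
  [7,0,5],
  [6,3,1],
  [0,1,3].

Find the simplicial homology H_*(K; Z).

H_0 = Z,  H_1 = Z^2,  H_2 = Z.

K has 8 vertices, 24 edges, 16 triangles.
rank ∂_0 = 0, rank ∂_1 = 7 ⇒ b_0 = 8 − 0 − 7 = 1; all invariant factors of ∂_1 are 1 so no torsion. So H_0 ≅ Z.
rank ∂_1 = 7, rank ∂_2 = 15 ⇒ b_1 = 24 − 7 − 15 = 2; all invariant factors of ∂_2 are 1 so no torsion. So H_1 ≅ Z^2.
rank ∂_2 = 15, rank ∂_3 = 0 ⇒ b_2 = 16 − 15 − 0 = 1. So H_2 ≅ Z.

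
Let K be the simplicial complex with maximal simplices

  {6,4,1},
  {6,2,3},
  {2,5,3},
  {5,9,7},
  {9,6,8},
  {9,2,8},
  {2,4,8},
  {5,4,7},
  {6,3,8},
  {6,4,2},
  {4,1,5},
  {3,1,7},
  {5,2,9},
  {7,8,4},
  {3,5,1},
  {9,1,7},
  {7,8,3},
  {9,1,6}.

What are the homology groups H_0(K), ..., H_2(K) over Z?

Take the total order 1 < 2 < 3 < 4 < 5 < 6 < 7 < 8 < 9 on the vertex set. Then K (dimension 2) consists of the simplices:

  0-simplices (9): [1], [2], [3], [4], [5], [6], [7], [8], [9]
  1-simplices (27): (27 of them)
  2-simplices (18): [1,3,5], [1,3,7], [1,4,5], [1,4,6], [1,6,9], [1,7,9], [2,3,5], [2,3,6], [2,4,6], [2,4,8], [2,5,9], [2,8,9], [3,6,8], [3,7,8], [4,5,7], [4,7,8], [5,7,9], [6,8,9]

Hence C_0 ≅ Z^9, C_1 ≅ Z^27, C_2 ≅ Z^18.

∂_1: C_1 → C_0 is given by ∂[p,q] = [q] − [p].
This gives a 9×27 integer matrix of rank 8; reducing to Smith normal form yields diagonal entries (1,1,1,1,1,1,1,1).

∂_2: C_2 → C_1 sends each 2-simplex [p,q,r] to [q,r] − [p,r] + [p,q]. For instance
  ∂[1,7,9] = [7,9] − [1,9] + [1,7],
  ∂[3,6,8] = [6,8] − [3,8] + [3,6].
As a 27×18 matrix over Z this has rank 18, with invariant factors (1,1,1,1,1,1,1,1,1,1,1,1,1,1,1,1,1,2).

Now H_k = ker ∂_k / im ∂_{k+1}, so:

  H_0: rank C_0 − rank ∂_1 = 9 − 8 = 1, and the invariant factors of ∂_1 are all 1, so H_0 ≅ Z.
  H_1: rank ker ∂_1 − rank ∂_2 = (27 − 8) − 18 = 1, and ∂_2 has invariant factor 2 > 1, so H_1 ≅ Z ⊕ Z/2.
  H_2: rank ker ∂_2 − rank ∂_3 = (18 − 18) − 0 = 0, and there is no ∂_3, so H_2 ≅ 0.

As a check, the Euler characteristic is 9 − 27 + 18 = 0, which agrees with 1 − 1 + 0 = 0.

H_0 = Z,  H_1 = Z ⊕ Z/2,  H_2 = 0.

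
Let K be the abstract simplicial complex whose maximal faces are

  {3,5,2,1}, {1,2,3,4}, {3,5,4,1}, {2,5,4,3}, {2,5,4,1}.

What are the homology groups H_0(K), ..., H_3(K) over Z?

We work with the vertex ordering 1 < 2 < 3 < 4 < 5. The simplices of K, each written with vertices in increasing order, are:

  0-simplices (5): [1], [2], [3], [4], [5]
  1-simplices (10): [1,2], [1,3], [1,4], [1,5], [2,3], [2,4], [2,5], [3,4], [3,5], [4,5]
  2-simplices (10): [1,2,3], [1,2,4], [1,2,5], [1,3,4], [1,3,5], [1,4,5], [2,3,4], [2,3,5], [2,4,5], [3,4,5]
  3-simplices (5): [1,2,3,4], [1,2,3,5], [1,2,4,5], [1,3,4,5], [2,3,4,5]

Hence C_0 ≅ Z^5, C_1 ≅ Z^10, C_2 ≅ Z^10, C_3 ≅ Z^5.

Boundary ∂_1: C_1 → C_0 sends each edge [p,q] (with p < q) to q − p.
This gives a 5×10 integer matrix of rank 4; reducing to Smith normal form yields diagonal entries (1,1,1,1).

∂_2: C_2 → C_1 acts by ∂[p,q,r] = [q,r] − [p,r] + [p,q]. For instance
  ∂[2,3,5] = [3,5] − [2,5] + [2,3],
  ∂[1,3,5] = [3,5] − [1,5] + [1,3].
This gives a 10×10 integer matrix of rank 6; reducing to Smith normal form yields diagonal entries (1,1,1,1,1,1).

∂_3: C_3 → C_2 sends each 3-simplex σ to the alternating sum Σ_i (−1)^i (σ with its i-th vertex removed). For instance
  ∂[1,2,3,5] = [2,3,5] − [1,3,5] + [1,2,5] − [1,2,3],
  ∂[1,2,3,4] = [2,3,4] − [1,3,4] + [1,2,4] − [1,2,3].
This gives a 10×5 integer matrix of rank 4; reducing to Smith normal form yields diagonal entries (1,1,1,1).

Computing H_k = (kernel of ∂_k) / (image of ∂_{k+1}):

  H_0: rank C_0 − rank ∂_1 = 5 − 4 = 1, and the invariant factors of ∂_1 are all 1, so H_0 = Z.
  H_1: rank ker ∂_1 − rank ∂_2 = (10 − 4) − 6 = 0, and the invariant factors of ∂_2 are all 1, so H_1 = 0.
  H_2: rank ker ∂_2 − rank ∂_3 = (10 − 6) − 4 = 0, and the invariant factors of ∂_3 are all 1, so H_2 = 0.
  H_3: rank ker ∂_3 − rank ∂_4 = (5 − 4) − 0 = 1, and there is no ∂_4, so H_3 = Z.

H_0 = Z,  H_1 = 0,  H_2 = 0,  H_3 = Z.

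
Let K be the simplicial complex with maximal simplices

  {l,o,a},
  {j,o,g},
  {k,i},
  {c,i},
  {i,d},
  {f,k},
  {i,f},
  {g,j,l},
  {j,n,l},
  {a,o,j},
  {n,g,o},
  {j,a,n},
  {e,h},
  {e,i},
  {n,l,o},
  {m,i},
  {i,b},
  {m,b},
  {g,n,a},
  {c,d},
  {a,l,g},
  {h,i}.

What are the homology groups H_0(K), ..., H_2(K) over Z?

H_0 = Z^2,  H_1 = Z^4 × Z/2,  H_2 = 0.

K has 15 vertices, 27 edges, 10 triangles.
rank ∂_0 = 0, rank ∂_1 = 13 ⇒ b_0 = 15 − 0 − 13 = 2; all invariant factors of ∂_1 are 1 so no torsion. So H_0 ≅ Z^2.
rank ∂_1 = 13, rank ∂_2 = 10 ⇒ b_1 = 27 − 13 − 10 = 4; ∂_2 has invariant factor(s) [2] giving torsion. So H_1 ≅ Z^4 × Z/2.
rank ∂_2 = 10, rank ∂_3 = 0 ⇒ b_2 = 10 − 10 − 0 = 0. So H_2 ≅ 0.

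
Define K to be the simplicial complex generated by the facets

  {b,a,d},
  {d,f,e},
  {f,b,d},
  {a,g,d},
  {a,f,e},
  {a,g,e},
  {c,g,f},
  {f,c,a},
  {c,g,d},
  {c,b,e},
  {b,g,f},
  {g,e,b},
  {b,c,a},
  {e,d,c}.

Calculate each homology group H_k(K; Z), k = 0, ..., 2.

H_0 = Z,  H_1 = Z^2,  H_2 = Z.

K has 7 vertices, 21 edges, 14 triangles.
rank ∂_0 = 0, rank ∂_1 = 6 ⇒ b_0 = 7 − 0 − 6 = 1; all invariant factors of ∂_1 are 1 so no torsion. So H_0 = Z.
rank ∂_1 = 6, rank ∂_2 = 13 ⇒ b_1 = 21 − 6 − 13 = 2; all invariant factors of ∂_2 are 1 so no torsion. So H_1 = Z^2.
rank ∂_2 = 13, rank ∂_3 = 0 ⇒ b_2 = 14 − 13 − 0 = 1. So H_2 = Z.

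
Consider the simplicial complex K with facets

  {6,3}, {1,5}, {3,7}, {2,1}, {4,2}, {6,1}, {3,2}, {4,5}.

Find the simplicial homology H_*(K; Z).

H_0 ≅ Z,  H_1 ≅ Z^2.

Order the vertices as 1 < 2 < 3 < 4 < 5 < 6 < 7. Listing each simplex with vertices in this order, K has dimension 1 with simplices:

  0-simplices (7): [1], [2], [3], [4], [5], [6], [7]
  1-simplices (8): [1,2], [1,5], [1,6], [2,3], [2,4], [3,6], [3,7], [4,5]

giving chain groups C_0 ≅ Z^7, C_1 ≅ Z^8.

The boundary map ∂_1: C_1 → C_0 sends each edge [p,q] (with p < q) to q − p. For instance
  ∂[2,4] = [4] − [2].
The resulting 7×8 matrix has rank 6, and its Smith normal form has invariant factors (1,1,1,1,1,1).

From H_k ≅ ker(∂_k) / im(∂_{k+1}) we obtain:

  H_0: rank C_0 − rank ∂_1 = 7 − 6 = 1, and the invariant factors of ∂_1 are all 1, so H_0 ≅ Z.
  H_1: rank ker ∂_1 − rank ∂_2 = (8 − 6) − 0 = 2, and there is no ∂_2, so H_1 ≅ Z^2.

As a check, the Euler characteristic is 7 − 8 = -1, which agrees with 1 − 2 = -1.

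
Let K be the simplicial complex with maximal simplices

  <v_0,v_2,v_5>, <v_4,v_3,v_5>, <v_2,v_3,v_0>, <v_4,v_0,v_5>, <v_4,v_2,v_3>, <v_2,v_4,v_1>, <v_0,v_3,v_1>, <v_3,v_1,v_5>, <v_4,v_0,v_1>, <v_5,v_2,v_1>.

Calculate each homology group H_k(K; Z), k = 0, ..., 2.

H_0 ≅ Z,  H_1 ≅ Z/2,  H_2 = 0.

We work with the vertex ordering v_0 < v_1 < v_2 < v_3 < v_4 < v_5. The simplices of K, each written with vertices in increasing order, are:

  0-simplices (6): [v_0], [v_1], [v_2], [v_3], [v_4], [v_5]
  1-simplices (15): (15 of them)
  2-simplices (10): [v_0,v_1,v_3], [v_0,v_1,v_4], [v_0,v_2,v_3], [v_0,v_2,v_5], [v_0,v_4,v_5], [v_1,v_2,v_4], [v_1,v_2,v_5], [v_1,v_3,v_5], [v_2,v_3,v_4], [v_3,v_4,v_5]

giving chain groups C_0 ≅ Z^6, C_1 ≅ Z^15, C_2 ≅ Z^10.

∂_1: C_1 → C_0 maps an edge to its endpoints' difference, ∂[p,q] = q − p.
This gives a 6×15 integer matrix of rank 5; reducing to Smith normal form yields diagonal entries (1,1,1,1,1).

Boundary ∂_2: C_2 → C_1 acts by ∂[p,q,r] = [q,r] − [p,r] + [p,q]. For instance
  ∂[v_1,v_2,v_5] = [v_2,v_5] − [v_1,v_5] + [v_1,v_2],
  ∂[v_0,v_2,v_3] = [v_2,v_3] − [v_0,v_3] + [v_0,v_2].
As a 15×10 matrix over Z this has rank 10, with invariant factors (1,1,1,1,1,1,1,1,1,2).

Now H_k = ker ∂_k / im ∂_{k+1}, so:

  H_0: rank C_0 − rank ∂_1 = 6 − 5 = 1, and the invariant factors of ∂_1 are all 1, so H_0 ≅ Z.
  H_1: rank ker ∂_1 − rank ∂_2 = (15 − 5) − 10 = 0, and ∂_2 has invariant factor 2 > 1, so H_1 ≅ Z/2.
  H_2: rank ker ∂_2 − rank ∂_3 = (10 − 10) − 0 = 0, and there is no ∂_3, so H_2 ≅ 0.

As a check, the Euler characteristic is 6 − 15 + 10 = 1, which agrees with 1 − 0 + 0 = 1.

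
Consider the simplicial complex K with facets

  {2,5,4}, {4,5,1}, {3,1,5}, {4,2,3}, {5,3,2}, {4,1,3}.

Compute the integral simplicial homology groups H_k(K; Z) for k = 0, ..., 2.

We work with the vertex ordering 1 < 2 < 3 < 4 < 5. The simplices of K, each written with vertices in increasing order, are:

  0-simplices (5): [1], [2], [3], [4], [5]
  1-simplices (9): [1,3], [1,4], [1,5], [2,3], [2,4], [2,5], [3,4], [3,5], [4,5]
  2-simplices (6): [1,3,4], [1,3,5], [1,4,5], [2,3,4], [2,3,5], [2,4,5]

giving chain groups C_0 ≅ Z^5, C_1 ≅ Z^9, C_2 ≅ Z^6.

The boundary map ∂_1: C_1 → C_0 sends each edge [p,q] (with p < q) to q − p.
This gives a 5×9 integer matrix of rank 4; reducing to Smith normal form yields diagonal entries (1,1,1,1).

∂_2: C_2 → C_1 maps a triangle to the signed sum of its edges. For instance
  ∂[1,3,5] = [3,5] − [1,5] + [1,3],
  ∂[1,4,5] = [4,5] − [1,5] + [1,4].
The 9×6 boundary matrix has rank 5 and Smith normal form diag(1,1,1,1,1).

Now H_k = ker ∂_k / im ∂_{k+1}, so:

  H_0: rank C_0 − rank ∂_1 = 5 − 4 = 1, and the invariant factors of ∂_1 are all 1, so H_0 ≅ Z.
  H_1: rank ker ∂_1 − rank ∂_2 = (9 − 4) − 5 = 0, and the invariant factors of ∂_2 are all 1, so H_1 ≅ 0.
  H_2: rank ker ∂_2 − rank ∂_3 = (6 − 5) − 0 = 1, and there is no ∂_3, so H_2 ≅ Z.

H_0 ≅ Z,  H_1 = 0,  H_2 ≅ Z.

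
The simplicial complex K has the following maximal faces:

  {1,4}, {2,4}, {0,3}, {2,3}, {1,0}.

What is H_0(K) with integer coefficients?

H_0 ≅ Z.

K has 5 vertices, 5 edges.
rank ∂_0 = 0, rank ∂_1 = 4 ⇒ b_0 = 5 − 0 − 4 = 1; all invariant factors of ∂_1 are 1 so no torsion. So H_0 = Z.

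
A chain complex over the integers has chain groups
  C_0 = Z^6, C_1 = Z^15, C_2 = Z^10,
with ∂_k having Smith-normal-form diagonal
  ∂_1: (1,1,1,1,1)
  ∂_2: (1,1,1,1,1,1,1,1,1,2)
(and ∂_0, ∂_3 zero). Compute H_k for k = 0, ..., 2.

H_0 ≅ Z,  H_1 ≅ Z/2,  H_2 = 0.

H_0: b_0 = 6 − 0 − 5 = 1; torsion from ∂_1 factors > 1: none. So H_0 ≅ Z.
H_1: b_1 = 15 − 5 − 10 = 0; torsion from ∂_2 factors > 1: [2]. So H_1 ≅ Z/2.
H_2: b_2 = 10 − 10 − 0 = 0; torsion from ∂_3 factors > 1: none. So H_2 ≅ 0.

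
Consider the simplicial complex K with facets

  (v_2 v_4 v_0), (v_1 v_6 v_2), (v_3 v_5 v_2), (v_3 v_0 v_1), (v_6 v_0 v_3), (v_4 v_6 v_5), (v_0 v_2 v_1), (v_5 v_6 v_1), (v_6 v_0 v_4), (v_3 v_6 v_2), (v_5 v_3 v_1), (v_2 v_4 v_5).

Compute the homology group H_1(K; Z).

K has 7 vertices, 18 edges, 12 triangles.
rank ∂_1 = 6, rank ∂_2 = 12 ⇒ b_1 = 18 − 6 − 12 = 0; ∂_2 has invariant factor(s) [2] giving torsion. So H_1 ≅ Z_2.

H_1 ≅ Z_2.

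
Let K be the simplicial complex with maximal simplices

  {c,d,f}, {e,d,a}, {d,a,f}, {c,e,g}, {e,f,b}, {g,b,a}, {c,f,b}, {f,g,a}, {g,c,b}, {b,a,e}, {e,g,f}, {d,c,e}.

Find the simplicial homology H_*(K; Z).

H_0 = Z,  H_1 = Z/2Z,  H_2 = 0.

K has 7 vertices, 18 edges, 12 triangles.
rank ∂_0 = 0, rank ∂_1 = 6 ⇒ b_0 = 7 − 0 − 6 = 1; all invariant factors of ∂_1 are 1 so no torsion. So H_0 ≅ Z.
rank ∂_1 = 6, rank ∂_2 = 12 ⇒ b_1 = 18 − 6 − 12 = 0; ∂_2 has invariant factor(s) [2] giving torsion. So H_1 ≅ Z/2Z.
rank ∂_2 = 12, rank ∂_3 = 0 ⇒ b_2 = 12 − 12 − 0 = 0. So H_2 ≅ 0.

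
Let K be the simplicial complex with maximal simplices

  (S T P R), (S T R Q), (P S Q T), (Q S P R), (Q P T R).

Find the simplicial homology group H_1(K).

H_1 = 0.

Order the vertices as P < Q < R < S < T. Listing each simplex with vertices in this order, K has dimension 3 with simplices:

  0-simplices (5): P, Q, R, S, T
  1-simplices (10): PQ, PR, PS, PT, QR, QS, QT, RS, RT, ST
  2-simplices (10): PQR, PQS, PQT, PRS, PRT, PST, QRS, QRT, QST, RST
  3-simplices (5): PQRS, PQRT, PQST, PRST, QRST

Hence C_0 ≅ Z^5, C_1 ≅ Z^10, C_2 ≅ Z^10, C_3 ≅ Z^5.

Boundary ∂_1: C_1 → C_0 sends each edge [p,q] (with p < q) to q − p. For instance
  ∂QS = S − Q.
This gives a 5×10 integer matrix of rank 4; reducing to Smith normal form yields diagonal entries (1,1,1,1).

The boundary map ∂_2: C_2 → C_1 acts by ∂[p,q,r] = [q,r] − [p,r] + [p,q]. For instance
  ∂QRS = RS − QS + QR,
  ∂PQR = QR − PR + PQ.
The resulting 10×10 matrix has rank 6, and its Smith normal form has invariant factors (1,1,1,1,1,1).

Boundary ∂_3: C_3 → C_2 sends each 3-simplex σ to the alternating sum Σ_i (−1)^i (σ with its i-th vertex removed). For instance
  ∂PQST = QST − PST + PQT − PQS,
  ∂QRST = RST − QST + QRT − QRS.
As a 10×5 matrix over Z this has rank 4, with invariant factors (1,1,1,1).

From H_k ≅ ker(∂_k) / im(∂_{k+1}) we obtain:

  H_1: rank ker ∂_1 − rank ∂_2 = (10 − 4) − 6 = 0, and the invariant factors of ∂_2 are all 1, so H_1 ≅ 0.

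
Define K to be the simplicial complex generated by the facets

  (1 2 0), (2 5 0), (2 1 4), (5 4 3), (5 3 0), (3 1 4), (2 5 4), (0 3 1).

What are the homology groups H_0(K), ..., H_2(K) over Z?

Fix the vertex order 0 < 1 < 2 < 3 < 4 < 5 and write every simplex with vertices in increasing order. Then dim K = 2 and the simplices of K are:

  0-simplices (6): [0], [1], [2], [3], [4], [5]
  1-simplices (12): [0,1], [0,2], [0,3], [0,5], [1,2], [1,3], [1,4], [2,4], [2,5], [3,4], [3,5], [4,5]
  2-simplices (8): [0,1,2], [0,1,3], [0,2,5], [0,3,5], [1,2,4], [1,3,4], [2,4,5], [3,4,5]

Hence C_0 ≅ Z^6, C_1 ≅ Z^12, C_2 ≅ Z^8.

The boundary map ∂_1: C_1 → C_0 sends each edge [p,q] (with p < q) to q − p.
This gives a 6×12 integer matrix of rank 5; reducing to Smith normal form yields diagonal entries (1,1,1,1,1).

∂_2: C_2 → C_1 sends each 2-simplex [p,q,r] to [q,r] − [p,r] + [p,q]. For instance
  ∂[0,1,2] = [1,2] − [0,2] + [0,1],
  ∂[1,2,4] = [2,4] − [1,4] + [1,2].
The resulting 12×8 matrix has rank 7, and its Smith normal form has invariant factors (1,1,1,1,1,1,1).

Now H_k = ker ∂_k / im ∂_{k+1}, so:

  H_0: rank C_0 − rank ∂_1 = 6 − 5 = 1, and the invariant factors of ∂_1 are all 1, so H_0 ≅ Z.
  H_1: rank ker ∂_1 − rank ∂_2 = (12 − 5) − 7 = 0, and the invariant factors of ∂_2 are all 1, so H_1 ≅ 0.
  H_2: rank ker ∂_2 − rank ∂_3 = (8 − 7) − 0 = 1, and there is no ∂_3, so H_2 ≅ Z.

As a check, the Euler characteristic is 6 − 12 + 8 = 2, which agrees with 1 − 0 + 1 = 2.
(K is a triangulation of the 2-sphere S^2.)

H_0 = Z,  H_1 = 0,  H_2 = Z.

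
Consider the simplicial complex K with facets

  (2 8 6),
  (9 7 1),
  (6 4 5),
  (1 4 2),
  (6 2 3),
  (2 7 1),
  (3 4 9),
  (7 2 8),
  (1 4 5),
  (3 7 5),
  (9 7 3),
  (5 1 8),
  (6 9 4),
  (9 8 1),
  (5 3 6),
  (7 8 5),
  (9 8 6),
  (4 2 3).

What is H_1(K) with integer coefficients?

We work with the vertex ordering 1 < 2 < 3 < 4 < 5 < 6 < 7 < 8 < 9. The simplices of K, each written with vertices in increasing order, are:

  0-simplices (9): [1], [2], [3], [4], [5], [6], [7], [8], [9]
  1-simplices (27): (27 of them)
  2-simplices (18): [1,2,4], [1,2,7], [1,4,5], [1,5,8], [1,7,9], [1,8,9], [2,3,4], [2,3,6], [2,6,8], [2,7,8], [3,4,9], [3,5,6], [3,5,7], [3,7,9], [4,5,6], [4,6,9], [5,7,8], [6,8,9]

Hence C_0 ≅ Z^9, C_1 ≅ Z^27, C_2 ≅ Z^18.

∂_1: C_1 → C_0 is given by ∂[p,q] = [q] − [p].
The 9×27 boundary matrix has rank 8 and Smith normal form diag(1,1,1,1,1,1,1,1).

The boundary map ∂_2: C_2 → C_1 sends each 2-simplex [p,q,r] to [q,r] − [p,r] + [p,q]. For instance
  ∂[1,2,4] = [2,4] − [1,4] + [1,2],
  ∂[3,4,9] = [4,9] − [3,9] + [3,4].
This gives a 27×18 integer matrix of rank 18; reducing to Smith normal form yields diagonal entries (1,1,1,1,1,1,1,1,1,1,1,1,1,1,1,1,1,2).

Now H_k = ker ∂_k / im ∂_{k+1}, so:

  H_1: rank ker ∂_1 − rank ∂_2 = (27 − 8) − 18 = 1, and ∂_2 has invariant factor 2 > 1, so H_1 ≅ Z ⊕ Z/2.

(K is a triangulation of the Klein bottle.)

H_1 ≅ Z ⊕ Z/2.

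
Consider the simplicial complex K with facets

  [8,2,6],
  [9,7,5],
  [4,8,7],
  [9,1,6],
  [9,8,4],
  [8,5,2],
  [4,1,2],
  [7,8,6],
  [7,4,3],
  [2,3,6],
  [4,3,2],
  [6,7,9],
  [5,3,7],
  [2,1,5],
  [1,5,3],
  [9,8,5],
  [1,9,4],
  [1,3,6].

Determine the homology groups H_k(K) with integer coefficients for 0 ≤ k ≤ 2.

H_0 = Z,  H_1 = Z ⊕ Z/2,  H_2 = 0.

Take the total order 1 < 2 < 3 < 4 < 5 < 6 < 7 < 8 < 9 on the vertex set. Then K (dimension 2) consists of the simplices:

  0-simplices (9): [1], [2], [3], [4], [5], [6], [7], [8], [9]
  1-simplices (27): (27 of them)
  2-simplices (18): [1,2,4], [1,2,5], [1,3,5], [1,3,6], [1,4,9], [1,6,9], [2,3,4], [2,3,6], [2,5,8], [2,6,8], [3,4,7], [3,5,7], [4,7,8], [4,8,9], [5,7,9], [5,8,9], [6,7,8], [6,7,9]

so the chain groups are C_0 ≅ Z^9, C_1 ≅ Z^27, C_2 ≅ Z^18.

Boundary ∂_1: C_1 → C_0 maps an edge to its endpoints' difference, ∂[p,q] = q − p.
As a 9×27 matrix over Z this has rank 8, with invariant factors (1,1,1,1,1,1,1,1).

∂_2: C_2 → C_1 acts by ∂[p,q,r] = [q,r] − [p,r] + [p,q]. For instance
  ∂[4,7,8] = [7,8] − [4,8] + [4,7],
  ∂[4,8,9] = [8,9] − [4,9] + [4,8].
This gives a 27×18 integer matrix of rank 18; reducing to Smith normal form yields diagonal entries (1,1,1,1,1,1,1,1,1,1,1,1,1,1,1,1,1,2).

Now H_k = ker ∂_k / im ∂_{k+1}, so:

  H_0: rank C_0 − rank ∂_1 = 9 − 8 = 1, and the invariant factors of ∂_1 are all 1, so H_0 ≅ Z.
  H_1: rank ker ∂_1 − rank ∂_2 = (27 − 8) − 18 = 1, and ∂_2 has invariant factor 2 > 1, so H_1 ≅ Z ⊕ Z/2.
  H_2: rank ker ∂_2 − rank ∂_3 = (18 − 18) − 0 = 0, and there is no ∂_3, so H_2 ≅ 0.

(K is a triangulation of the Klein bottle.)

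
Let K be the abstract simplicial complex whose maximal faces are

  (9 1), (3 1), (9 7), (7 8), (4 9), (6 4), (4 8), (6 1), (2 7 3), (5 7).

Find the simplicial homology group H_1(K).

H_1 = Z^3.

We work with the vertex ordering 1 < 2 < 3 < 4 < 5 < 6 < 7 < 8 < 9. The simplices of K, each written with vertices in increasing order, are:

  0-simplices (9): [1], [2], [3], [4], [5], [6], [7], [8], [9]
  1-simplices (12): [1,3], [1,6], [1,9], [2,3], [2,7], [3,7], [4,6], [4,8], [4,9], [5,7], [7,8], [7,9]
  2-simplices (1): [2,3,7]

giving chain groups C_0 ≅ Z^9, C_1 ≅ Z^12, C_2 ≅ Z^1.

Boundary ∂_1: C_1 → C_0 maps an edge to its endpoints' difference, ∂[p,q] = q − p. For instance
  ∂[1,9] = [9] − [1].
The 9×12 boundary matrix has rank 8 and Smith normal form diag(1,1,1,1,1,1,1,1).

∂_2: C_2 → C_1 maps a triangle to the signed sum of its edges. For instance
  ∂[2,3,7] = [3,7] − [2,7] + [2,3].
This gives a 12×1 integer matrix of rank 1; reducing to Smith normal form yields diagonal entries (1).

From H_k ≅ ker(∂_k) / im(∂_{k+1}) we obtain:

  H_1: rank ker ∂_1 − rank ∂_2 = (12 − 8) − 1 = 3, and the invariant factors of ∂_2 are all 1, so H_1 = Z^3.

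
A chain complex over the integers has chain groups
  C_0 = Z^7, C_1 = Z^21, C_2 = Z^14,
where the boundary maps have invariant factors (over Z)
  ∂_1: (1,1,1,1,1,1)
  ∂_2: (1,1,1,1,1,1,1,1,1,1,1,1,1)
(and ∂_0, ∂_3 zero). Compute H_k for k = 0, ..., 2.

H_0: b_0 = 7 − 0 − 6 = 1; torsion from ∂_1 factors > 1: none. So H_0 = Z.
H_1: b_1 = 21 − 6 − 13 = 2; torsion from ∂_2 factors > 1: none. So H_1 = Z^2.
H_2: b_2 = 14 − 13 − 0 = 1; torsion from ∂_3 factors > 1: none. So H_2 = Z.

H_0 = Z,  H_1 = Z^2,  H_2 = Z.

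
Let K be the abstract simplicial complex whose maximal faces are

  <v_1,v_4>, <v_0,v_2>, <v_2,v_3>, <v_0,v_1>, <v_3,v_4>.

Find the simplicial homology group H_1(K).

H_1 = Z.

K has 5 vertices, 5 edges.
rank ∂_1 = 4, rank ∂_2 = 0 ⇒ b_1 = 5 − 4 − 0 = 1. So H_1 ≅ Z.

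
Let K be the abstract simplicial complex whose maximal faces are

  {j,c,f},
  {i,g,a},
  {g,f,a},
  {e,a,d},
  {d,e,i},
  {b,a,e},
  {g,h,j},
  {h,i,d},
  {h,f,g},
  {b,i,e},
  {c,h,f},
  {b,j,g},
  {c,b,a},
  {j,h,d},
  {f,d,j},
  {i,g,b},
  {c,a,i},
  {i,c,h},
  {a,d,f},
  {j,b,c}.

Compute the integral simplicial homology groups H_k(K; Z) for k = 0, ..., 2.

H_0 ≅ Z,  H_1 ≅ Z ⊕ Z/2Z,  H_2 = 0.

Order the vertices as a < b < c < d < e < f < g < h < i < j. Listing each simplex with vertices in this order, K has dimension 2 with simplices:

  0-simplices (10): a, b, c, d, e, f, g, h, i, j
  1-simplices (30): ab, ac, ad, ae, af, ag, ai, bc, be, bg, bi, bj, cf, ch, ci, cj, de, df, dh, di, dj, ei, fg, fh, fj, gh, gi, gj, hi, hj
  2-simplices (20): abc, abe, aci, ade, adf, afg, agi, bcj, bei, bgi, bgj, cfh, cfj, chi, dei, dfj, dhi, dhj, fgh, ghj

Hence C_0 ≅ Z^10, C_1 ≅ Z^30, C_2 ≅ Z^20.

∂_1: C_1 → C_0 is given by ∂[p,q] = [q] − [p].
The 10×30 boundary matrix has rank 9 and Smith normal form diag(1,1,1,1,1,1,1,1,1).

The boundary map ∂_2: C_2 → C_1 sends each 2-simplex [p,q,r] to [q,r] − [p,r] + [p,q]. For instance
  ∂cfh = fh − ch + cf,
  ∂afg = fg − ag + af.
The resulting 30×20 matrix has rank 20, and its Smith normal form has invariant factors (1,1,1,1,1,1,1,1,1,1,1,1,1,1,1,1,1,1,1,2).

Reading off H_k = ker ∂_k / im ∂_{k+1}:

  H_0: rank C_0 − rank ∂_1 = 10 − 9 = 1, and the invariant factors of ∂_1 are all 1, so H_0 ≅ Z.
  H_1: rank ker ∂_1 − rank ∂_2 = (30 − 9) − 20 = 1, and ∂_2 has invariant factor 2 > 1, so H_1 ≅ Z ⊕ Z/2Z.
  H_2: rank ker ∂_2 − rank ∂_3 = (20 − 20) − 0 = 0, and there is no ∂_3, so H_2 ≅ 0.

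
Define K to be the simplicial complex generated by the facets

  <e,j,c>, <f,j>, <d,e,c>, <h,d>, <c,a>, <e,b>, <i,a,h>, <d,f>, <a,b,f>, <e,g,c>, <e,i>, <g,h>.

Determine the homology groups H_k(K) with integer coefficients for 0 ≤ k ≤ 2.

H_0 ≅ Z,  H_1 ≅ Z^6,  H_2 = 0.

Take the total order a < b < c < d < e < f < g < h < i < j on the vertex set. Then K (dimension 2) consists of the simplices:

  0-simplices (10): a, b, c, d, e, f, g, h, i, j
  1-simplices (20): ab, ac, af, ah, ai, be, bf, cd, ce, cg, cj, de, df, dh, eg, ei, ej, fj, gh, hi
  2-simplices (5): abf, ahi, cde, ceg, cej

so the chain groups are C_0 ≅ Z^10, C_1 ≅ Z^20, C_2 ≅ Z^5.

The boundary map ∂_1: C_1 → C_0 sends each edge [p,q] (with p < q) to q − p.
The 10×20 boundary matrix has rank 9 and Smith normal form diag(1,1,1,1,1,1,1,1,1).

∂_2: C_2 → C_1 sends each 2-simplex [p,q,r] to [q,r] − [p,r] + [p,q]. For instance
  ∂abf = bf − af + ab,
  ∂cej = ej − cj + ce.
As a 20×5 matrix over Z this has rank 5, with invariant factors (1,1,1,1,1).

From H_k ≅ ker(∂_k) / im(∂_{k+1}) we obtain:

  H_0: rank C_0 − rank ∂_1 = 10 − 9 = 1, and the invariant factors of ∂_1 are all 1, so H_0 ≅ Z.
  H_1: rank ker ∂_1 − rank ∂_2 = (20 − 9) − 5 = 6, and the invariant factors of ∂_2 are all 1, so H_1 ≅ Z^6.
  H_2: rank ker ∂_2 − rank ∂_3 = (5 − 5) − 0 = 0, and there is no ∂_3, so H_2 ≅ 0.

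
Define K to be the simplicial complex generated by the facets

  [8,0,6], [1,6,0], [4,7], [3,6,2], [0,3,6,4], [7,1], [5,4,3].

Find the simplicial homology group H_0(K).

K has 9 vertices, 16 edges, 8 triangles, 1 3-simplex.
rank ∂_0 = 0, rank ∂_1 = 8 ⇒ b_0 = 9 − 0 − 8 = 1; all invariant factors of ∂_1 are 1 so no torsion. So H_0 ≅ Z.

H_0 = Z.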